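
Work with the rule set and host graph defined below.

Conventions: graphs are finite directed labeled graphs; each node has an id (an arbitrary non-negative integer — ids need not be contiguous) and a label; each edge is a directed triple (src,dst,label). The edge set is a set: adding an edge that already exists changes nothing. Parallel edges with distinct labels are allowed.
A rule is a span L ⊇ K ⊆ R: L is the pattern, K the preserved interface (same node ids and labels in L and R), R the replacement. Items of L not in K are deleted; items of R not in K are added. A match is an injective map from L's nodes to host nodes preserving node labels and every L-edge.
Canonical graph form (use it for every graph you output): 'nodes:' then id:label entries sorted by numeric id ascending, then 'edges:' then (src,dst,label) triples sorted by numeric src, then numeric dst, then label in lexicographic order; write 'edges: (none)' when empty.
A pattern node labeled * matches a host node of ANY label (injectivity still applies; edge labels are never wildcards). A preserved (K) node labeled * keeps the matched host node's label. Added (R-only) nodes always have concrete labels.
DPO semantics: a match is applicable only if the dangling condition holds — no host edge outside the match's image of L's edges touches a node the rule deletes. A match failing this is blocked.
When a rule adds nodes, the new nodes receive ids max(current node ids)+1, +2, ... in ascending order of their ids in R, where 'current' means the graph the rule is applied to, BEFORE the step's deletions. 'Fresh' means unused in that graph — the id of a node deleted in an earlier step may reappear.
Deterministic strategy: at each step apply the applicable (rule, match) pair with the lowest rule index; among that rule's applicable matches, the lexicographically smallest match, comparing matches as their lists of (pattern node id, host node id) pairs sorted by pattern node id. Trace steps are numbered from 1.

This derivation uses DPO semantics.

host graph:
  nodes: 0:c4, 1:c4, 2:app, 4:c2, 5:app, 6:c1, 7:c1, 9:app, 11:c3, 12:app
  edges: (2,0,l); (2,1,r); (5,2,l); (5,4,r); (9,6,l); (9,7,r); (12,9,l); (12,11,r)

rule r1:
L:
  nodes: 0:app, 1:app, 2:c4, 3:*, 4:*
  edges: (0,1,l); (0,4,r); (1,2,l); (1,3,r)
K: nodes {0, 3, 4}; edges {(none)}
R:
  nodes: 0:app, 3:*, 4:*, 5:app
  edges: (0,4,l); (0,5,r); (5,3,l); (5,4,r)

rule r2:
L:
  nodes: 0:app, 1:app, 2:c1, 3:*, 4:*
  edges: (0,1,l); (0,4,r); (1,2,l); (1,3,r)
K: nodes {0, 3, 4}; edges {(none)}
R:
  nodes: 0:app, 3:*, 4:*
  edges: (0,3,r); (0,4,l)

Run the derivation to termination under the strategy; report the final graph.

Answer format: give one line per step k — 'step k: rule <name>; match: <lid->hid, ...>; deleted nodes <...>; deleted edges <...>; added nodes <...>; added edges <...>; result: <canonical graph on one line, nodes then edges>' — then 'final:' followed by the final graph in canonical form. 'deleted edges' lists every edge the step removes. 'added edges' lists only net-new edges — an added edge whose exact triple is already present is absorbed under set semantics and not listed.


step 1: rule r1; match: 0->5, 1->2, 2->0, 3->1, 4->4; deleted nodes 0, 2; deleted edges (2,0,l); (2,1,r); (5,2,l); (5,4,r); added nodes 13; added edges (5,4,l); (5,13,r); (13,1,l); (13,4,r); result: nodes: 1:c4, 4:c2, 5:app, 6:c1, 7:c1, 9:app, 11:c3, 12:app, 13:app edges: (5,4,l); (5,13,r); (9,6,l); (9,7,r); (12,9,l); (12,11,r); (13,1,l); (13,4,r)
step 2: rule r2; match: 0->12, 1->9, 2->6, 3->7, 4->11; deleted nodes 6, 9; deleted edges (9,6,l); (9,7,r); (12,9,l); (12,11,r); added nodes (none); added edges (12,7,r); (12,11,l); result: nodes: 1:c4, 4:c2, 5:app, 7:c1, 11:c3, 12:app, 13:app edges: (5,4,l); (5,13,r); (12,7,r); (12,11,l); (13,1,l); (13,4,r)
final:
nodes: 1:c4, 4:c2, 5:app, 7:c1, 11:c3, 12:app, 13:app
edges: (5,4,l); (5,13,r); (12,7,r); (12,11,l); (13,1,l); (13,4,r)


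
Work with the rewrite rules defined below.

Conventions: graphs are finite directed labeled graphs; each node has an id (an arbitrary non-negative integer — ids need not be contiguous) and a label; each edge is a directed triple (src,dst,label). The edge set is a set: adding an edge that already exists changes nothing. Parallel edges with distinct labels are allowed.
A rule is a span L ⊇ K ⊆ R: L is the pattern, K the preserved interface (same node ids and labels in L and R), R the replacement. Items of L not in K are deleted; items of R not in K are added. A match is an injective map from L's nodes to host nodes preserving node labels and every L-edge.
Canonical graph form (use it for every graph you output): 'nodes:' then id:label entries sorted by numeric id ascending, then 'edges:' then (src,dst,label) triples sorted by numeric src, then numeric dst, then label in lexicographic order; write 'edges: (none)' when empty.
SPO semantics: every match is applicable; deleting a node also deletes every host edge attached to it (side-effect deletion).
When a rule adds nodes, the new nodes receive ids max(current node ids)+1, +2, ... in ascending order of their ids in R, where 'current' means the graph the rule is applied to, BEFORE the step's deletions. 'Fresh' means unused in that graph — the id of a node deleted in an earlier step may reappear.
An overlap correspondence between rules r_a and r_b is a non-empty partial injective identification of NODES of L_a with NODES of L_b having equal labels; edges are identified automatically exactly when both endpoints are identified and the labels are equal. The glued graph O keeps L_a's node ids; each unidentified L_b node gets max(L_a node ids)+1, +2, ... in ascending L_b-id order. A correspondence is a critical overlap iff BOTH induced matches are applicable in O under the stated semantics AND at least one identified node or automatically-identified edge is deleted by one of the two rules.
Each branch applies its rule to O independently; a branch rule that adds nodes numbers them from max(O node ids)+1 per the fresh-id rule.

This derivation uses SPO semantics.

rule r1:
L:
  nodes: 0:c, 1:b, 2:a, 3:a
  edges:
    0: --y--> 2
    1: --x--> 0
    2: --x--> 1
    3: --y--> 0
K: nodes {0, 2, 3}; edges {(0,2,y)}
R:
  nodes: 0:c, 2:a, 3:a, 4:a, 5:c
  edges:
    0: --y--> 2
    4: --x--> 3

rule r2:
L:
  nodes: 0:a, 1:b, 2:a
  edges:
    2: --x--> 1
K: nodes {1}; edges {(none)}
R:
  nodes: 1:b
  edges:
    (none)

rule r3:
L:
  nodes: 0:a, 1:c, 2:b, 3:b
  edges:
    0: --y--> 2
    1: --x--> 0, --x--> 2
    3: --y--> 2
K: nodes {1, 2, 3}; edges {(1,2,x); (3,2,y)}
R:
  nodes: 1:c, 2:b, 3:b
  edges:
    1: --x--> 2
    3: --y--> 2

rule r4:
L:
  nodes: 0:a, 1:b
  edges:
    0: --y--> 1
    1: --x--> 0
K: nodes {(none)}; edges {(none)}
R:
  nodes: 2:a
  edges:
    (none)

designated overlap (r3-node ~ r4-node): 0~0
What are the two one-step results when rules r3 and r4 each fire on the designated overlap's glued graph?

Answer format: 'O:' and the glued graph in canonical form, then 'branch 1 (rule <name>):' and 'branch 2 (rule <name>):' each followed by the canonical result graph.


O:
nodes: 0:a, 1:c, 2:b, 3:b, 4:b
edges: (0,2,y); (0,4,y); (1,0,x); (1,2,x); (3,2,y); (4,0,x)
branch 1 (rule r3):
nodes: 1:c, 2:b, 3:b, 4:b
edges: (1,2,x); (3,2,y)
branch 2 (rule r4):
nodes: 1:c, 2:b, 3:b, 5:a
edges: (1,2,x); (3,2,y)


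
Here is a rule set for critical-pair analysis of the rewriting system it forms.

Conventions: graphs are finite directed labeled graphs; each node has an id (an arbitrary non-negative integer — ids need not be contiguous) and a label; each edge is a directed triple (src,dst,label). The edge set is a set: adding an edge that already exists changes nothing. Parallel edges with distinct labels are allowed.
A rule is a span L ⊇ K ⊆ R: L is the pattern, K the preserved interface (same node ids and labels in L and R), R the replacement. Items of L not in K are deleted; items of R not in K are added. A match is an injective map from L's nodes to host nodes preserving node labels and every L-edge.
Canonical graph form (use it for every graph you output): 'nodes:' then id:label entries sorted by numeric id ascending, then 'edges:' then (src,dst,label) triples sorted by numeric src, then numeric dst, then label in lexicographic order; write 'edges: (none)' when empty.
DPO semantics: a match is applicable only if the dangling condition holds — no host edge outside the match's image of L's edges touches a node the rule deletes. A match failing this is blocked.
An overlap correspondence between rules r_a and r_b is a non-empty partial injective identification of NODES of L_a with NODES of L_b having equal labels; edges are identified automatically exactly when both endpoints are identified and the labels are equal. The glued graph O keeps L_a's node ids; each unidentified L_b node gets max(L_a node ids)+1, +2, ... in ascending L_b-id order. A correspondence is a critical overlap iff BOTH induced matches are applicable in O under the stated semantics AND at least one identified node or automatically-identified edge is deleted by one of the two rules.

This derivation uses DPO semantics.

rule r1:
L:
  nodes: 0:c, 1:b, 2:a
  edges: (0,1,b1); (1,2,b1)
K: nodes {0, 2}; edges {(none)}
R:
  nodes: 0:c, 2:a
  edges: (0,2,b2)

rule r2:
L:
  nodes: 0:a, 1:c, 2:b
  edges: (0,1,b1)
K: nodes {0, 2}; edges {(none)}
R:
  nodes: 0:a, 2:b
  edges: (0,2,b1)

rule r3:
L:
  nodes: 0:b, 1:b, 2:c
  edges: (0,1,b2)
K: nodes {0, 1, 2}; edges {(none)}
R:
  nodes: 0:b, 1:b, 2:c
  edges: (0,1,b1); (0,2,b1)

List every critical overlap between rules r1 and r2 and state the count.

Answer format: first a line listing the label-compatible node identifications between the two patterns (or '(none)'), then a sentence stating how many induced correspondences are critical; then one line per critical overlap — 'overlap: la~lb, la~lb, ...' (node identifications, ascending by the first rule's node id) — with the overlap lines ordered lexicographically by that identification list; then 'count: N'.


label-compatible node identifications between L(r1) and L(r2): 0~1, 1~2, 2~0
2 of the induced correspondences are critical overlaps of r1 and r2.
overlap: 1~2
overlap: 1~2, 2~0
count: 2


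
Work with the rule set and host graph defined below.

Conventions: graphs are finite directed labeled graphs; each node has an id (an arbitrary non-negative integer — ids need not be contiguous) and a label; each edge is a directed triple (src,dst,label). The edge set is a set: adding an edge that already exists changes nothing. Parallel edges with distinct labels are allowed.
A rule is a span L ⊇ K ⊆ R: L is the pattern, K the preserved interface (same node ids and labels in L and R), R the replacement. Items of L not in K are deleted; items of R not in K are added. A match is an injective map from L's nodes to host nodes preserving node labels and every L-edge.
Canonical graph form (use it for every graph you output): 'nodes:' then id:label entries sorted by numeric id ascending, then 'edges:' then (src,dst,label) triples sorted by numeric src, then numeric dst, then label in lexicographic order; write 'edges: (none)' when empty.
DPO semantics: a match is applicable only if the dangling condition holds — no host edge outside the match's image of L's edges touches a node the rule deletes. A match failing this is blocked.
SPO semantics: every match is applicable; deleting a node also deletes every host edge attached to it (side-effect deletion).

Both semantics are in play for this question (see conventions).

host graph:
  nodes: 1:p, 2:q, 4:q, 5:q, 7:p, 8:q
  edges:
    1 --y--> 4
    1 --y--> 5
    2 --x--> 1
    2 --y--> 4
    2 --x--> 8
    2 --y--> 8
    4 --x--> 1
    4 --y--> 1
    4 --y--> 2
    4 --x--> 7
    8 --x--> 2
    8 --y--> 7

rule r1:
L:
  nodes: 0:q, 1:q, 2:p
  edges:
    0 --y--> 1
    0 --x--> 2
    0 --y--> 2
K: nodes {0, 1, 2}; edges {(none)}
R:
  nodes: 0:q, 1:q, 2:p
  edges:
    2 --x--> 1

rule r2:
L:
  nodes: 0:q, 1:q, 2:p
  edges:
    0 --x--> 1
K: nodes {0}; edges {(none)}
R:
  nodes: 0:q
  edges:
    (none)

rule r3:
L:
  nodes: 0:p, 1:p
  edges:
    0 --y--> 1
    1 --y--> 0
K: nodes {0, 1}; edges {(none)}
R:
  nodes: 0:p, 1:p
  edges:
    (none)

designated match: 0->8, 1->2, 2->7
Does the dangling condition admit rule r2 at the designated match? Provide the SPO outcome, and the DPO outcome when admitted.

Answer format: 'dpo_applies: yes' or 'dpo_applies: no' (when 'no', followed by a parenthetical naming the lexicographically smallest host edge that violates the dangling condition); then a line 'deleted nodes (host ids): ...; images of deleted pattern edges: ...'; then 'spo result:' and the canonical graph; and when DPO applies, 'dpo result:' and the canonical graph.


dpo_applies: no
(the rule deletes node 2, which keeps host edge (2,1,x) outside the match image — the dangling condition fails, DPO blocks; SPO proceeds and side-deletes such edges)
deleted nodes (host ids): 2, 7; images of deleted pattern edges: (8,2,x)
spo result:
nodes: 1:p, 4:q, 5:q, 8:q
edges: (1,4,y); (1,5,y); (4,1,x); (4,1,y)


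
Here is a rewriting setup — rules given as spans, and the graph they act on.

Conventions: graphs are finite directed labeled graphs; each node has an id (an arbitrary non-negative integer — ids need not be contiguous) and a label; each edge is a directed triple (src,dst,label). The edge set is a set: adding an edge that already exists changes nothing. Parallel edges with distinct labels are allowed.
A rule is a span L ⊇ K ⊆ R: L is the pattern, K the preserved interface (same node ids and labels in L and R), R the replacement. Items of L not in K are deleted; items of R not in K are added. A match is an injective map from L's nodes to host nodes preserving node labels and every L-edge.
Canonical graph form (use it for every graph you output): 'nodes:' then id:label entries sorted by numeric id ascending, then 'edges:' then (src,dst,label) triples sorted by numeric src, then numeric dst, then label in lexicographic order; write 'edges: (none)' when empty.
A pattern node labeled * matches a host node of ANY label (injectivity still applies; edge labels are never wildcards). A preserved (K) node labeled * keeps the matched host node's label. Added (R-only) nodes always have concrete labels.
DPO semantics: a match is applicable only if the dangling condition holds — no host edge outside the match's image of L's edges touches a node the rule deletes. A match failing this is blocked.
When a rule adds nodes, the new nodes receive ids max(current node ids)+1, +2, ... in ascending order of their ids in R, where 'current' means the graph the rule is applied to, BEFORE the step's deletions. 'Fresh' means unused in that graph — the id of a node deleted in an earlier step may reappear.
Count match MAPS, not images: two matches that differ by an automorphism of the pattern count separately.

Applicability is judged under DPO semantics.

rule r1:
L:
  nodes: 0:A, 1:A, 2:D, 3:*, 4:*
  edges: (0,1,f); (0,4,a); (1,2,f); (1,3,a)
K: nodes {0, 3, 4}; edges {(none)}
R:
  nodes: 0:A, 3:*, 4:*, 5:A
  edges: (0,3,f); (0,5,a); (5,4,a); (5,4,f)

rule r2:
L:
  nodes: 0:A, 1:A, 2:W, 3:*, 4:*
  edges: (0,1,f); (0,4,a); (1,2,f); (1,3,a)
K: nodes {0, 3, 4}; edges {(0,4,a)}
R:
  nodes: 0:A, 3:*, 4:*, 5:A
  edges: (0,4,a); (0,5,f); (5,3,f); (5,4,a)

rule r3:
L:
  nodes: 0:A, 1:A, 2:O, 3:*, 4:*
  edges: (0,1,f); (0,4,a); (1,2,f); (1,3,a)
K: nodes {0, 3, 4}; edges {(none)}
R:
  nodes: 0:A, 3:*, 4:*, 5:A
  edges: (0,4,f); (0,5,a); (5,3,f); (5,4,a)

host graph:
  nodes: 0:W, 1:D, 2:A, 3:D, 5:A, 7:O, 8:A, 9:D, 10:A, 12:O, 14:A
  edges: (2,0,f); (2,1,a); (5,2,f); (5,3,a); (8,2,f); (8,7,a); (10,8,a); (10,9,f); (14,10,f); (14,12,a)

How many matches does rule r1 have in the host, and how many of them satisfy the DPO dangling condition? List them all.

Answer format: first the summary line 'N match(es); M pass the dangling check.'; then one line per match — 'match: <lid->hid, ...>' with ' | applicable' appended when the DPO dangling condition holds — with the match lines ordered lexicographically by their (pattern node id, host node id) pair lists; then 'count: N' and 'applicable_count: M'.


1 match(es); 1 pass the dangling check.
match: 0->14, 1->10, 2->9, 3->8, 4->12 | applicable
count: 1
applicable_count: 1


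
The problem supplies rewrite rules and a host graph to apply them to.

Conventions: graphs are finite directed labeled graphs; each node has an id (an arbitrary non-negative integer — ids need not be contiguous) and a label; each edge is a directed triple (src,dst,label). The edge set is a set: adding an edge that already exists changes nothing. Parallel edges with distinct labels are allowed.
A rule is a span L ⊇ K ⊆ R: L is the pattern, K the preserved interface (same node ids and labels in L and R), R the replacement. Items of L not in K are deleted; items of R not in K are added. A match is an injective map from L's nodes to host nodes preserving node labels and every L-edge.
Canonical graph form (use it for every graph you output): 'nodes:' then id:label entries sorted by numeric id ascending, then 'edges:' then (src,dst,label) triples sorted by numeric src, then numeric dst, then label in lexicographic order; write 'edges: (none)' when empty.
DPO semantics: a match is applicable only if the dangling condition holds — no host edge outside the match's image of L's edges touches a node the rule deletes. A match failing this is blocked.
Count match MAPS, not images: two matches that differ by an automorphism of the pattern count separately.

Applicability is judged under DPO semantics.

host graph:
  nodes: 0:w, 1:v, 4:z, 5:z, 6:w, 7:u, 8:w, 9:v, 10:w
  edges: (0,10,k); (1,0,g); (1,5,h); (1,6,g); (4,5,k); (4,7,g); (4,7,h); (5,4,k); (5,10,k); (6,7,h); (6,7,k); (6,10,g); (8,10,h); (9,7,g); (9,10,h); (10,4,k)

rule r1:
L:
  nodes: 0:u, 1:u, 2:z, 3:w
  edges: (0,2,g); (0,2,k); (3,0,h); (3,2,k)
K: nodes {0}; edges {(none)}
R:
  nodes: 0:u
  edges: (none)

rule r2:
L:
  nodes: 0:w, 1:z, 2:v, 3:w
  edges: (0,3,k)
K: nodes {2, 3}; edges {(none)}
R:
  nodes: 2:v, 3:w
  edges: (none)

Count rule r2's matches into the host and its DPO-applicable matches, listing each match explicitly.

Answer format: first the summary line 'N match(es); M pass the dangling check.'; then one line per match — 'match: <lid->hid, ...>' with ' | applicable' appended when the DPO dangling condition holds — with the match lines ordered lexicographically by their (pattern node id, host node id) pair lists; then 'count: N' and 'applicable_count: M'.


4 match(es); 0 pass the dangling check.
match: 0->0, 1->4, 2->1, 3->10
match: 0->0, 1->4, 2->9, 3->10
match: 0->0, 1->5, 2->1, 3->10
match: 0->0, 1->5, 2->9, 3->10
count: 4
applicable_count: 0


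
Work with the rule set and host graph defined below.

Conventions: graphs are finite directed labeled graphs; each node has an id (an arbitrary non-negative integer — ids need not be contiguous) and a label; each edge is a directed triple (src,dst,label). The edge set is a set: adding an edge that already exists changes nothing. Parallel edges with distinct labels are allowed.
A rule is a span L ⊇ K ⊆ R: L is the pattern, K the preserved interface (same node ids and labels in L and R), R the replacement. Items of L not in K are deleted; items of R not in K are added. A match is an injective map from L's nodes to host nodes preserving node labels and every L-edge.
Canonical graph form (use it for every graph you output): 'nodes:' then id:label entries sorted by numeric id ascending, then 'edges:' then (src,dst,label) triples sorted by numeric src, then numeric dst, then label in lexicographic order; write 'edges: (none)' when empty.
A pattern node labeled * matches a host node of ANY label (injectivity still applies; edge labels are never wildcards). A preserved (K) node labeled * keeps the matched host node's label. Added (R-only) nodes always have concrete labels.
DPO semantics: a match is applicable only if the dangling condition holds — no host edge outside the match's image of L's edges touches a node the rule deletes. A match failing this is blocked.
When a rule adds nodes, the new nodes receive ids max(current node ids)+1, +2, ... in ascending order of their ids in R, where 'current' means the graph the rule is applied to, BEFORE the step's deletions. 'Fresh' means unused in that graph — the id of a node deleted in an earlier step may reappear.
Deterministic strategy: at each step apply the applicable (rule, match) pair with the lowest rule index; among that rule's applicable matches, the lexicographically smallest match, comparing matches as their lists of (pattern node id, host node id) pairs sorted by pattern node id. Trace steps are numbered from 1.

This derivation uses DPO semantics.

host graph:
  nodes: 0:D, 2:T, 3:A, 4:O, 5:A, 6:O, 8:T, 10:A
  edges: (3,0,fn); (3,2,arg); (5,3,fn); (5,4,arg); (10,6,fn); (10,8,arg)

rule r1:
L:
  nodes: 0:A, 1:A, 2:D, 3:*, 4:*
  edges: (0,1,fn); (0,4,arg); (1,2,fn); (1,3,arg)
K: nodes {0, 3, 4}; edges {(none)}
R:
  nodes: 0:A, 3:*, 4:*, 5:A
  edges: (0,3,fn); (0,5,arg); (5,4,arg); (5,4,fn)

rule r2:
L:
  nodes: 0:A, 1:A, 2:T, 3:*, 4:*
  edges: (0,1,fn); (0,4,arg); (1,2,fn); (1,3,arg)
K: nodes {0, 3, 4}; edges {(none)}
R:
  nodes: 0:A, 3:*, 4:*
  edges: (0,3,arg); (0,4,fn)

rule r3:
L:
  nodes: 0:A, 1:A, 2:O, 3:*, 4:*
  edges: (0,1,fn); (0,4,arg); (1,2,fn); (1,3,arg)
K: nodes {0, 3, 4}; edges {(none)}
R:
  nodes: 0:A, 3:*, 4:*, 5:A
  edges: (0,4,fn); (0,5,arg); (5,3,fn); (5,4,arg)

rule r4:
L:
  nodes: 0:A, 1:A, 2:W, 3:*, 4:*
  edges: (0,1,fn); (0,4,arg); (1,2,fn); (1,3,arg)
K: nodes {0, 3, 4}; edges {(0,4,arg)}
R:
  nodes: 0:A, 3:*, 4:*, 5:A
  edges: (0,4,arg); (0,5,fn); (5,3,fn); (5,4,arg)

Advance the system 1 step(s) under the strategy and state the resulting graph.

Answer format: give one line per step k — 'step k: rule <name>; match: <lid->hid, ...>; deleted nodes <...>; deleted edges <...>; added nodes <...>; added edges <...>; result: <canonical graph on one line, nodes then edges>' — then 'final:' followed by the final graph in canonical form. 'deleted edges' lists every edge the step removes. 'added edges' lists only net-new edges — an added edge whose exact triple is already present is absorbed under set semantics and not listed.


step 1: rule r1; match: 0->5, 1->3, 2->0, 3->2, 4->4; deleted nodes 0, 3; deleted edges (3,0,fn); (3,2,arg); (5,3,fn); (5,4,arg); added nodes 11; added edges (5,2,fn); (5,11,arg); (11,4,arg); (11,4,fn); result: nodes: 2:T, 4:O, 5:A, 6:O, 8:T, 10:A, 11:A edges: (5,2,fn); (5,11,arg); (10,6,fn); (10,8,arg); (11,4,arg); (11,4,fn)
final:
nodes: 2:T, 4:O, 5:A, 6:O, 8:T, 10:A, 11:A
edges: (5,2,fn); (5,11,arg); (10,6,fn); (10,8,arg); (11,4,arg); (11,4,fn)


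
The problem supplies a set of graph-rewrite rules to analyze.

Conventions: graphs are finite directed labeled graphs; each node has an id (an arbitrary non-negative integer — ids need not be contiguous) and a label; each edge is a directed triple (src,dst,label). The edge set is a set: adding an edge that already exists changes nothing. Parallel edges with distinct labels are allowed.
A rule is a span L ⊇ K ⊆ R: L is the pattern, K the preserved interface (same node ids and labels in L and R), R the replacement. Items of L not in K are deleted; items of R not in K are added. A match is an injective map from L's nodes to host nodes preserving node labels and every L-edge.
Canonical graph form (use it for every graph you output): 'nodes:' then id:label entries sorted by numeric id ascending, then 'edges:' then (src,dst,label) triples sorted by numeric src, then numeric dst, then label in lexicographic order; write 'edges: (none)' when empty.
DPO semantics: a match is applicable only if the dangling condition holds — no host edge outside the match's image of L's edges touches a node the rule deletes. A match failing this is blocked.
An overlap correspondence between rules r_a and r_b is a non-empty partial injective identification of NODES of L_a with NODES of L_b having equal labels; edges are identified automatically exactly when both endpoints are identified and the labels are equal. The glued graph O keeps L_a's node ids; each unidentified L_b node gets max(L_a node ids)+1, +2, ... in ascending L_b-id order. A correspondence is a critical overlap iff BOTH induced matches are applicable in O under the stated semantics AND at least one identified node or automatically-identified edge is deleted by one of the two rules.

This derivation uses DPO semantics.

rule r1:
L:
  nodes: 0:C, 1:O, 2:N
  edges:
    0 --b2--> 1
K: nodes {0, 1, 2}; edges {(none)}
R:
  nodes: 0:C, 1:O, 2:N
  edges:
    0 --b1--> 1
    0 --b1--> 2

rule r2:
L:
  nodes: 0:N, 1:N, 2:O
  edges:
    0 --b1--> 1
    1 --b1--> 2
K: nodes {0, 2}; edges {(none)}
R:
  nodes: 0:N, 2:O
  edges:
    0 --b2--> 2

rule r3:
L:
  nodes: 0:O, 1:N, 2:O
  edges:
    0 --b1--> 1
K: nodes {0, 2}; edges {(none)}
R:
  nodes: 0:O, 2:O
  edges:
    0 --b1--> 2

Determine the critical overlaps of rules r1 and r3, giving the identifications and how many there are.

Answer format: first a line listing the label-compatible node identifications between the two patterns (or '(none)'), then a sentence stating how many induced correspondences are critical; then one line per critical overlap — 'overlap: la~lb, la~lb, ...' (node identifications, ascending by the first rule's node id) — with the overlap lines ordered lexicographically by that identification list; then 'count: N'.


label-compatible node identifications between L(r1) and L(r3): 1~0, 1~2, 2~1
3 of the induced correspondences are critical overlaps of r1 and r3.
overlap: 1~0, 2~1
overlap: 1~2, 2~1
overlap: 2~1
count: 3


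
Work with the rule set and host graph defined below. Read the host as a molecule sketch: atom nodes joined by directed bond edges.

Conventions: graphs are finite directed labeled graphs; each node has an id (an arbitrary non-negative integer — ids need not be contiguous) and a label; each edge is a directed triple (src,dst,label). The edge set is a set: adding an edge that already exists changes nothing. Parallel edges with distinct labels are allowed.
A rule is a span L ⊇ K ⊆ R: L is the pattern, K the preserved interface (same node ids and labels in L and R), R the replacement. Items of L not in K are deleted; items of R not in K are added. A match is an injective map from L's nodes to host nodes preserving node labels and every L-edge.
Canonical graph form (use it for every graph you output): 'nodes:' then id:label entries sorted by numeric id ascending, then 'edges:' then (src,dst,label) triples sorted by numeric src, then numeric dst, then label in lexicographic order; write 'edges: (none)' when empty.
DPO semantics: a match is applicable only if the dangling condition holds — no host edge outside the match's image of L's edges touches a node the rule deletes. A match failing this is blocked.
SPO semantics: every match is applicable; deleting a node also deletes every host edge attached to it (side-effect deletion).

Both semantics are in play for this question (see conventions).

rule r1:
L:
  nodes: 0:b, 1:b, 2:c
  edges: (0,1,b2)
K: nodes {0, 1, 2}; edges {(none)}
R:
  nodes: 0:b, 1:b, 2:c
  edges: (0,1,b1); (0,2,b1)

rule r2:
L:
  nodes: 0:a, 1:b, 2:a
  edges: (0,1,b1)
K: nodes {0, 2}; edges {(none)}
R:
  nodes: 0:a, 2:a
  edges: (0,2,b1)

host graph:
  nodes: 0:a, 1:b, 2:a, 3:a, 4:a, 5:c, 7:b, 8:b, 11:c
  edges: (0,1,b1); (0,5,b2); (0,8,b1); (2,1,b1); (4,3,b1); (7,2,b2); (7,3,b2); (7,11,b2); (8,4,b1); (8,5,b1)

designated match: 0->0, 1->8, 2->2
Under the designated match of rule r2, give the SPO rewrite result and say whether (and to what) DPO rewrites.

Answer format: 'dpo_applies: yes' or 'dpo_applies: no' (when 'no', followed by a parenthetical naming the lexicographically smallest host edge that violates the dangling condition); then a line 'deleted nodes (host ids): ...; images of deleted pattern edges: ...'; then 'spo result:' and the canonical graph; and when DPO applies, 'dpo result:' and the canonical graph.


dpo_applies: no
(the rule deletes node 8, which keeps host edge (8,4,b1) outside the match image — the dangling condition fails, DPO blocks; SPO proceeds and side-deletes such edges)
deleted nodes (host ids): 8; images of deleted pattern edges: (0,8,b1)
spo result:
nodes: 0:a, 1:b, 2:a, 3:a, 4:a, 5:c, 7:b, 11:c
edges: (0,1,b1); (0,2,b1); (0,5,b2); (2,1,b1); (4,3,b1); (7,2,b2); (7,3,b2); (7,11,b2)


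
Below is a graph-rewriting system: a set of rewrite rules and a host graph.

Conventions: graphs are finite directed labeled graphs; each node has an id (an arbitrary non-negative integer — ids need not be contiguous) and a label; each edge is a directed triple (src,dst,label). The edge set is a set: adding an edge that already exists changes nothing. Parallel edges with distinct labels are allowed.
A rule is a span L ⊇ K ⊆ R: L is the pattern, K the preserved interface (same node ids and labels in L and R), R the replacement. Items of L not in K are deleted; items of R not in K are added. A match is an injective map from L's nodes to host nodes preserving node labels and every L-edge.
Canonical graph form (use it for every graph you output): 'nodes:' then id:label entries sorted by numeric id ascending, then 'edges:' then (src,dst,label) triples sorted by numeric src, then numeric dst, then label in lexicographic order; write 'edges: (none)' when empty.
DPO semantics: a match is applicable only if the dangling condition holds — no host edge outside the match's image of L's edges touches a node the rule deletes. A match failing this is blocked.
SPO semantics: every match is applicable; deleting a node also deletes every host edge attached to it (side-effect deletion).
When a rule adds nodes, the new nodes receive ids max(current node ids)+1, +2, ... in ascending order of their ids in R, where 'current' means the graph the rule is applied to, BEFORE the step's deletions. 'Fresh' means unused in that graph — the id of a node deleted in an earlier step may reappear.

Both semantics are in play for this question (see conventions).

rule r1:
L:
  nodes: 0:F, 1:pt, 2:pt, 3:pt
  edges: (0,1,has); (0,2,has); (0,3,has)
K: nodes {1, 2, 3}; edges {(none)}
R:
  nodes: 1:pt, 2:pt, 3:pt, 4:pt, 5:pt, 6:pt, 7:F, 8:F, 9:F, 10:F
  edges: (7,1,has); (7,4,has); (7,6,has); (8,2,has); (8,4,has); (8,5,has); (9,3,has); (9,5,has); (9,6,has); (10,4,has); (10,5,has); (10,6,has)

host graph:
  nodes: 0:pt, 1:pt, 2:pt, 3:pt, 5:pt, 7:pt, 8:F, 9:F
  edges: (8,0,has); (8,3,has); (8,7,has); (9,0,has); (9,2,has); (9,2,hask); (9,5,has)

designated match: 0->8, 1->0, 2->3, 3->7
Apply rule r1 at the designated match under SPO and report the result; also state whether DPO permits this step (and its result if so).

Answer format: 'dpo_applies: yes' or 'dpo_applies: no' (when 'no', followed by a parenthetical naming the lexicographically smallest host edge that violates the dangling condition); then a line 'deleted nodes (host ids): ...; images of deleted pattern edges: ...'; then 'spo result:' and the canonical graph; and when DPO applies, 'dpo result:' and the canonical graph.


dpo_applies: yes
deleted nodes (host ids): 8; images of deleted pattern edges: (8,0,has); (8,3,has); (8,7,has)
spo result:
nodes: 0:pt, 1:pt, 2:pt, 3:pt, 5:pt, 7:pt, 9:F, 10:pt, 11:pt, 12:pt, 13:F, 14:F, 15:F, 16:F
edges: (9,0,has); (9,2,has); (9,2,hask); (9,5,has); (13,0,has); (13,10,has); (13,12,has); (14,3,has); (14,10,has); (14,11,has); (15,7,has); (15,11,has); (15,12,has); (16,10,has); (16,11,has); (16,12,has)
dpo result:
nodes: 0:pt, 1:pt, 2:pt, 3:pt, 5:pt, 7:pt, 9:F, 10:pt, 11:pt, 12:pt, 13:F, 14:F, 15:F, 16:F
edges: (9,0,has); (9,2,has); (9,2,hask); (9,5,has); (13,0,has); (13,10,has); (13,12,has); (14,3,has); (14,10,has); (14,11,has); (15,7,has); (15,11,has); (15,12,has); (16,10,has); (16,11,has); (16,12,has)


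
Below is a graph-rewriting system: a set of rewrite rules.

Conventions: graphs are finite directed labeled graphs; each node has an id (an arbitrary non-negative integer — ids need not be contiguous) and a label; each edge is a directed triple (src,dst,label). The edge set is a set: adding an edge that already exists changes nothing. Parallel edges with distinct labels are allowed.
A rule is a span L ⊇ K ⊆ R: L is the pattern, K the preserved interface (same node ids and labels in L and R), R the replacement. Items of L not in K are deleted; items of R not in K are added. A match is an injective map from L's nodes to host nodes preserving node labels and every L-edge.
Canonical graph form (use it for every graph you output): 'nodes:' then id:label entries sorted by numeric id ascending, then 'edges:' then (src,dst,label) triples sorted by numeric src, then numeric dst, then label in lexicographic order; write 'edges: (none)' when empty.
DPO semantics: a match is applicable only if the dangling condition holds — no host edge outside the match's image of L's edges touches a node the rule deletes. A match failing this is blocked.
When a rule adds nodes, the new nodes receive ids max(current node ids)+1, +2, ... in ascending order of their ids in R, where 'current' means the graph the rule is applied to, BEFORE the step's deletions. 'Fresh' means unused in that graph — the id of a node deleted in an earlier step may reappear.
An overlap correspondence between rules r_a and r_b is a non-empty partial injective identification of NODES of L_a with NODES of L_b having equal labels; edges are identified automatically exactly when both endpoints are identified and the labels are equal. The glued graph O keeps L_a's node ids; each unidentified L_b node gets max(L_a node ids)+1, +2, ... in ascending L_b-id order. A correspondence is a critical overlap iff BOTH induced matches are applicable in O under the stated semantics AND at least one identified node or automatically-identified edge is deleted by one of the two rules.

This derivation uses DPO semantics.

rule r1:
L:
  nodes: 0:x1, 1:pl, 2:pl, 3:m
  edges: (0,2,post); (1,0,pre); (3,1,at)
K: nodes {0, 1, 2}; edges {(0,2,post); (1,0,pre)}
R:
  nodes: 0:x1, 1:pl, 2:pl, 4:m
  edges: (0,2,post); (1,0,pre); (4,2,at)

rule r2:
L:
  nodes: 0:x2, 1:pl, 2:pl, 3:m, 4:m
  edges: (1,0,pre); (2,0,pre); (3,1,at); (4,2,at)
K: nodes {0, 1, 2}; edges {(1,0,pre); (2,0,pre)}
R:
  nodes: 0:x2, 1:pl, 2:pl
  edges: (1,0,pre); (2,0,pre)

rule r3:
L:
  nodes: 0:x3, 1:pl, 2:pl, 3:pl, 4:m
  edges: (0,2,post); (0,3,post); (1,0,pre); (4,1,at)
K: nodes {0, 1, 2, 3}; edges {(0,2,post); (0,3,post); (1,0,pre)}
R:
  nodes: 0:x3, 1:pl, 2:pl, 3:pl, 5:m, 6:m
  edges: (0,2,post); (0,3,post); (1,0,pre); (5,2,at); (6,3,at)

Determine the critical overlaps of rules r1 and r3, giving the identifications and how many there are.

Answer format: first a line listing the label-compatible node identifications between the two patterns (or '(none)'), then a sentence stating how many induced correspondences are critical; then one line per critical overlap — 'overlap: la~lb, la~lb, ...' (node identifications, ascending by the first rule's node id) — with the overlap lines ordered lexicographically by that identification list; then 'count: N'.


label-compatible node identifications between L(r1) and L(r3): 1~1, 1~2, 1~3, 2~1, 2~2, 2~3, 3~4
3 of the induced correspondences are critical overlaps of r1 and r3.
overlap: 1~1, 2~2, 3~4
overlap: 1~1, 2~3, 3~4
overlap: 1~1, 3~4
count: 3


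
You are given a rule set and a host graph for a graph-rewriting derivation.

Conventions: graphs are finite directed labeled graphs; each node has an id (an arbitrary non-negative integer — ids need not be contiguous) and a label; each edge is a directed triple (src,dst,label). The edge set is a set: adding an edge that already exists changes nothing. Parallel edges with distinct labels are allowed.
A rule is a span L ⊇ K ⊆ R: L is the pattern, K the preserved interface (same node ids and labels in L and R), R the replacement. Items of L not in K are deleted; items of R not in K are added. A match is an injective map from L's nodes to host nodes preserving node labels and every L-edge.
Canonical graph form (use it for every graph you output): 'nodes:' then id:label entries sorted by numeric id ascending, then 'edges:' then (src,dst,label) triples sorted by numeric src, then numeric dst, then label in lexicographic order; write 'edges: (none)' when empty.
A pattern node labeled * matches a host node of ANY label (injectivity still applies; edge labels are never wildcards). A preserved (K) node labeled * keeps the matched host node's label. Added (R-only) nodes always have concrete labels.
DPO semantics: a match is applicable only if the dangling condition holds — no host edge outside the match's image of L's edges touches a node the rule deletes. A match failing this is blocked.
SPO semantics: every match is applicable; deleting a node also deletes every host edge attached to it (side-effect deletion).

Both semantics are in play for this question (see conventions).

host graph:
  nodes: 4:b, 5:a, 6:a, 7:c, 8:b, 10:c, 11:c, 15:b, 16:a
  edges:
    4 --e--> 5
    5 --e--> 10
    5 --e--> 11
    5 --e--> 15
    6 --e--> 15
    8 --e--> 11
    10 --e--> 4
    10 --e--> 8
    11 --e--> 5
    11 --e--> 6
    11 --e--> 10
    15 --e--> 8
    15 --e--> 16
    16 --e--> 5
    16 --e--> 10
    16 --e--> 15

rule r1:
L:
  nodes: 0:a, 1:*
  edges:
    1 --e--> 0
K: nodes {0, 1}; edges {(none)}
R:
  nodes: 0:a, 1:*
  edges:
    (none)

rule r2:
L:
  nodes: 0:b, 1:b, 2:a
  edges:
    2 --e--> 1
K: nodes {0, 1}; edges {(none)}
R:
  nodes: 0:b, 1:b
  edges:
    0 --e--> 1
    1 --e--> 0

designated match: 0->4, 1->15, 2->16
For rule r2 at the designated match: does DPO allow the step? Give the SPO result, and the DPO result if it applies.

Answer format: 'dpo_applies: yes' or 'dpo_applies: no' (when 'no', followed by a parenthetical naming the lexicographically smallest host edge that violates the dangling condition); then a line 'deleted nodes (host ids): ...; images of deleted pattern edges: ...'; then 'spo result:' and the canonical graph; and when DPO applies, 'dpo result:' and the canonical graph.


dpo_applies: no
(the rule deletes node 16, which keeps host edge (15,16,e) outside the match image — the dangling condition fails, DPO blocks; SPO proceeds and side-deletes such edges)
deleted nodes (host ids): 16; images of deleted pattern edges: (16,15,e)
spo result:
nodes: 4:b, 5:a, 6:a, 7:c, 8:b, 10:c, 11:c, 15:b
edges: (4,5,e); (4,15,e); (5,10,e); (5,11,e); (5,15,e); (6,15,e); (8,11,e); (10,4,e); (10,8,e); (11,5,e); (11,6,e); (11,10,e); (15,4,e); (15,8,e)


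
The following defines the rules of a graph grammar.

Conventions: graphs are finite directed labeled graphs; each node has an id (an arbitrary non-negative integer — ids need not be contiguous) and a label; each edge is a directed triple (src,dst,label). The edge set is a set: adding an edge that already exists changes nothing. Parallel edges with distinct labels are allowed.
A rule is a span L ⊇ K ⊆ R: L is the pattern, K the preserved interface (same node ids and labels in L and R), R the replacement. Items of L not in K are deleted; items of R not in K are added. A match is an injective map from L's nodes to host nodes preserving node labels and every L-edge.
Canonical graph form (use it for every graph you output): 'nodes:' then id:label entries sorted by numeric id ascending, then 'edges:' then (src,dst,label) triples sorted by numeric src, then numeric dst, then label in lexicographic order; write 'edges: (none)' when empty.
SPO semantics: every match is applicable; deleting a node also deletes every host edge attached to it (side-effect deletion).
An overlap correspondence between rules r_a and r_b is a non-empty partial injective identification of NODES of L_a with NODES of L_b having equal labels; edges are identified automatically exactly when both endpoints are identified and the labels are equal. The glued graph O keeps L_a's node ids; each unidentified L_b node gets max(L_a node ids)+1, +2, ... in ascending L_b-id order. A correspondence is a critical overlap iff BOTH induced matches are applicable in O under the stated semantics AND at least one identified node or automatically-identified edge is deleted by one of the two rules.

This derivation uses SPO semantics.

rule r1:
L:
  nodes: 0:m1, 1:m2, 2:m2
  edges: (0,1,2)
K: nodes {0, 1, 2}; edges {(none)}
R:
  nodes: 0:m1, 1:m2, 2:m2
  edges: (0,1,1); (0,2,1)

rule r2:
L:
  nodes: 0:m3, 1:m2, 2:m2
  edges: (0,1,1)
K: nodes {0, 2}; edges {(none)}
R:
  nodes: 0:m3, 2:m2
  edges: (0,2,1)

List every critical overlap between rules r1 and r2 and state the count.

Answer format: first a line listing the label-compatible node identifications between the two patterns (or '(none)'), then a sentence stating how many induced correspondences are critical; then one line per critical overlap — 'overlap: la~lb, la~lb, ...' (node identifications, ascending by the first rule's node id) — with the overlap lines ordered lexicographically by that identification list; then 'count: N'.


label-compatible node identifications between L(r1) and L(r2): 1~1, 1~2, 2~1, 2~2
4 of the induced correspondences are critical overlaps of r1 and r2.
overlap: 1~1
overlap: 1~1, 2~2
overlap: 1~2, 2~1
overlap: 2~1
count: 4
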